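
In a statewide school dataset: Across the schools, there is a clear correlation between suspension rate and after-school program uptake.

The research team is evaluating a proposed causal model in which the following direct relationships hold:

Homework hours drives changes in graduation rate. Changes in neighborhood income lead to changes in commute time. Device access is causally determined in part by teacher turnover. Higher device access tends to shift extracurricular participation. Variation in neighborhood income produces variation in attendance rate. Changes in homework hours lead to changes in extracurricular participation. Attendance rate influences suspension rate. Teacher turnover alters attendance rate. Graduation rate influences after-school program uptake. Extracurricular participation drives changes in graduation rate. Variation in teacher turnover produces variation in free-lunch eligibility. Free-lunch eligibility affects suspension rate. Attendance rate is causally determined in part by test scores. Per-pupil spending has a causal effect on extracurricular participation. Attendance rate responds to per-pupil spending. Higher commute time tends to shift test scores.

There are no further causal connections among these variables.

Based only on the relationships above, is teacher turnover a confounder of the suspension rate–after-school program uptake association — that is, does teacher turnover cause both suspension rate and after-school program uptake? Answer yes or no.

yes

Teacher turnover has a causal path to suspension rate (teacher turnover → free-lunch eligibility → suspension rate) and to after-school program uptake (teacher turnover → device access → extracurricular participation → graduation rate → after-school program uptake), so it is a common cause of both — a confounder.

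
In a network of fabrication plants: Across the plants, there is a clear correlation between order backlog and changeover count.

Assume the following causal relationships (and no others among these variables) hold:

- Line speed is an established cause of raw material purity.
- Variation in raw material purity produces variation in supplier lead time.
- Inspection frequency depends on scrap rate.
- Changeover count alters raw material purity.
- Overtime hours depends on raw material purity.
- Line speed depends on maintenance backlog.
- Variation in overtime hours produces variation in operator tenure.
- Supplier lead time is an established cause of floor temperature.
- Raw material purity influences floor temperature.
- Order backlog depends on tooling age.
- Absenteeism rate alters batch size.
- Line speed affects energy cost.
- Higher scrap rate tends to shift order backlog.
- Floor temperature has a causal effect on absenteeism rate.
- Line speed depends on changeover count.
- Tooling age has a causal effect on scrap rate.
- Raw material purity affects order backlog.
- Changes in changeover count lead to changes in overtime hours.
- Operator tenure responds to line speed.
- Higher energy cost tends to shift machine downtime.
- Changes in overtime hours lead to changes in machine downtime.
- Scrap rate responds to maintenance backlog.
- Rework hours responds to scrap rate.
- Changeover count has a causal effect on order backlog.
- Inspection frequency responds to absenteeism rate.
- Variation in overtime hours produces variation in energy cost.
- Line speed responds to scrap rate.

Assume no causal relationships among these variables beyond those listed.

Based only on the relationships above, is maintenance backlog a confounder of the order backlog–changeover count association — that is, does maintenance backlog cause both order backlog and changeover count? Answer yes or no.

no

Maintenance backlog has no stated causal path to changeover count. A confounder must cause both variables, so maintenance backlog does not qualify.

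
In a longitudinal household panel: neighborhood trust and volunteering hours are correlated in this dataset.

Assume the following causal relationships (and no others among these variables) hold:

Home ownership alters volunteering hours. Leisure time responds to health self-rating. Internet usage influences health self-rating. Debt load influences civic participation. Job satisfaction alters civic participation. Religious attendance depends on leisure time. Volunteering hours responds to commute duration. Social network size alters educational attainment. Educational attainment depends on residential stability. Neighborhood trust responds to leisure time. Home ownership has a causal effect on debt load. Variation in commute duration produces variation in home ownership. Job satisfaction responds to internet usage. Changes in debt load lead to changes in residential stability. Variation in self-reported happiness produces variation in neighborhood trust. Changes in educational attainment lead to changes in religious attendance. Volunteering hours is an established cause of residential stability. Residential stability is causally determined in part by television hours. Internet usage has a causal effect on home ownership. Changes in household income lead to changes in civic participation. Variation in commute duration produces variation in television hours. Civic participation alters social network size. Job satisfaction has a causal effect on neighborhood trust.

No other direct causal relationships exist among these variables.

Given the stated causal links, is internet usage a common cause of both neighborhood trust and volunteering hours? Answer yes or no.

yes

Internet usage has a causal path to neighborhood trust (internet usage → job satisfaction → neighborhood trust) and to volunteering hours (internet usage → home ownership → volunteering hours), so it is a common cause of both — a confounder.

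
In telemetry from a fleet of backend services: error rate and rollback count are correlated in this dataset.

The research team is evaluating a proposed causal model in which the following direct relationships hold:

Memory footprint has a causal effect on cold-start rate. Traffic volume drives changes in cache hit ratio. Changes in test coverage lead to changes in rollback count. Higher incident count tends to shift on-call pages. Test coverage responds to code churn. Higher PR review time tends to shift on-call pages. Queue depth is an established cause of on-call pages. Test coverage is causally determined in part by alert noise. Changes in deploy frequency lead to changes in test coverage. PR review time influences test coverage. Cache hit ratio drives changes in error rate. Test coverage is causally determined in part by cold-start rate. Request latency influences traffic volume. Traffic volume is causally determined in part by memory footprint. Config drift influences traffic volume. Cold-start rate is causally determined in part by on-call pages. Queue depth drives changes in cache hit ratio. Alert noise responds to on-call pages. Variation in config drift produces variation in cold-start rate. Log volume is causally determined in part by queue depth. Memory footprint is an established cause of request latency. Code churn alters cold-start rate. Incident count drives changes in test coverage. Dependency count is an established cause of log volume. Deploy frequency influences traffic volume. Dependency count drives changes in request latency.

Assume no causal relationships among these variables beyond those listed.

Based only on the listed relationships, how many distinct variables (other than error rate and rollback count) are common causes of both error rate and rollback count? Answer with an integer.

The common causes are: config drift (to error rate via config drift → traffic volume → cache hit ratio → error rate; to rollback count via config drift → cold-start rate → test coverage → rollback count); deploy frequency (to error rate via deploy frequency → traffic volume → cache hit ratio → error rate; to rollback count via deploy frequency → test coverage → rollback count); memory footprint (to error rate via memory footprint → traffic volume → cache hit ratio → error rate; to rollback count via memory footprint → cold-start rate → test coverage → rollback count); queue depth (to error rate via queue depth → cache hit ratio → error rate; to rollback count via queue depth → on-call pages → alert noise → test coverage → rollback count).
Every other variable lacks a causal path to at least one of error rate and rollback count.

4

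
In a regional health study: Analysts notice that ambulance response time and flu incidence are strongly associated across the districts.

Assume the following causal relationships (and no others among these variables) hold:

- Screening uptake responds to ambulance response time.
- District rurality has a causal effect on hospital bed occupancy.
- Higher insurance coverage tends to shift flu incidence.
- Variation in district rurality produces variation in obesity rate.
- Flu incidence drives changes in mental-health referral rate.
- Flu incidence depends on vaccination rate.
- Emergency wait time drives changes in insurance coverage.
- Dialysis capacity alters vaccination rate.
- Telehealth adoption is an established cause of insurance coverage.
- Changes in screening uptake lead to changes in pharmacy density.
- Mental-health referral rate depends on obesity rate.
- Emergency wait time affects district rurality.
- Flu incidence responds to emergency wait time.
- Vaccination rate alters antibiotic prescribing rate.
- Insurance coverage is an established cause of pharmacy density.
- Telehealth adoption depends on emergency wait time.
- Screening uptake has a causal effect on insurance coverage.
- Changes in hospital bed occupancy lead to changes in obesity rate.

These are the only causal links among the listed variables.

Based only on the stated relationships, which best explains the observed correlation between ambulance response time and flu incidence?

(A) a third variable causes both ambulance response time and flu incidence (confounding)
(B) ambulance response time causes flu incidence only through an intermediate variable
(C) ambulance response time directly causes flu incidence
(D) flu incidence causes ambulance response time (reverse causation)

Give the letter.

B

Ambulance response time reaches flu incidence through ambulance response time → screening uptake → insurance coverage → flu incidence — an indirect causal chain with no direct ambulance response time → flu incidence link. No variable causes both ambulance response time and flu incidence, so confounding is ruled out; the effect is mediated.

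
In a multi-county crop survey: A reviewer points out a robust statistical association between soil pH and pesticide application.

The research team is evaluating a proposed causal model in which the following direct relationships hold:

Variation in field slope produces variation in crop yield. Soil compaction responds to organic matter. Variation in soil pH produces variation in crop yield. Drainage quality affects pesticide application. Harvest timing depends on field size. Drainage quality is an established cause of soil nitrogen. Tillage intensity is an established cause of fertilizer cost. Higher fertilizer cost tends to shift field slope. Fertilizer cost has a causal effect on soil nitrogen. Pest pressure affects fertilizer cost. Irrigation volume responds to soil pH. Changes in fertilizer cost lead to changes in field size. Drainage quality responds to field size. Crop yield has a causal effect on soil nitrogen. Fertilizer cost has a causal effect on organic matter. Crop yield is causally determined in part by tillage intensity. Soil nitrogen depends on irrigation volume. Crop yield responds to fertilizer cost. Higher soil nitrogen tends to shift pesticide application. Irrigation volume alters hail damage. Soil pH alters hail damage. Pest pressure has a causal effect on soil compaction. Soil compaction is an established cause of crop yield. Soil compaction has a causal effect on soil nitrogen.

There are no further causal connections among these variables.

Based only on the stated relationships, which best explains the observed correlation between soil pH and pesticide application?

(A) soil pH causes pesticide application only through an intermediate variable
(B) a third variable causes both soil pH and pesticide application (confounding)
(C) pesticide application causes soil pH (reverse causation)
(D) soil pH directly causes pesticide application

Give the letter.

A

Soil pH reaches pesticide application through soil pH → crop yield → soil nitrogen → pesticide application — an indirect causal chain with no direct soil pH → pesticide application link. No variable causes both soil pH and pesticide application, so confounding is ruled out; the effect is mediated.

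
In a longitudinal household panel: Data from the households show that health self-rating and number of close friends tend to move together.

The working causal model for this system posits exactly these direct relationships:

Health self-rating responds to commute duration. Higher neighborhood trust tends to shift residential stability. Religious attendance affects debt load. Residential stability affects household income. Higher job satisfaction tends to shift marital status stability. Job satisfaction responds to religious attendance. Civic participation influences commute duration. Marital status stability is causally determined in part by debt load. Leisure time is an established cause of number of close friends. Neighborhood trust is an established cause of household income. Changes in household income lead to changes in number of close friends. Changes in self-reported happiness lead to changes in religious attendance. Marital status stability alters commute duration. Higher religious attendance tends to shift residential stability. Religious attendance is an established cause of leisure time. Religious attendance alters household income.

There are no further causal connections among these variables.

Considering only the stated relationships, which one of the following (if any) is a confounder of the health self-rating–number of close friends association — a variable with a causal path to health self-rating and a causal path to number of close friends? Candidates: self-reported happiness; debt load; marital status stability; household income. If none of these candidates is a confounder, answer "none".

Self-reported happiness causes health self-rating (self-reported happiness → religious attendance → job satisfaction → marital status stability → commute duration → health self-rating) and also causes number of close friends (self-reported happiness → religious attendance → household income → number of close friends); it is a common cause of both.
Each of the other candidates lacks a causal path to at least one of health self-rating and number of close friends, so they do not confound the relationship.

self-reported happiness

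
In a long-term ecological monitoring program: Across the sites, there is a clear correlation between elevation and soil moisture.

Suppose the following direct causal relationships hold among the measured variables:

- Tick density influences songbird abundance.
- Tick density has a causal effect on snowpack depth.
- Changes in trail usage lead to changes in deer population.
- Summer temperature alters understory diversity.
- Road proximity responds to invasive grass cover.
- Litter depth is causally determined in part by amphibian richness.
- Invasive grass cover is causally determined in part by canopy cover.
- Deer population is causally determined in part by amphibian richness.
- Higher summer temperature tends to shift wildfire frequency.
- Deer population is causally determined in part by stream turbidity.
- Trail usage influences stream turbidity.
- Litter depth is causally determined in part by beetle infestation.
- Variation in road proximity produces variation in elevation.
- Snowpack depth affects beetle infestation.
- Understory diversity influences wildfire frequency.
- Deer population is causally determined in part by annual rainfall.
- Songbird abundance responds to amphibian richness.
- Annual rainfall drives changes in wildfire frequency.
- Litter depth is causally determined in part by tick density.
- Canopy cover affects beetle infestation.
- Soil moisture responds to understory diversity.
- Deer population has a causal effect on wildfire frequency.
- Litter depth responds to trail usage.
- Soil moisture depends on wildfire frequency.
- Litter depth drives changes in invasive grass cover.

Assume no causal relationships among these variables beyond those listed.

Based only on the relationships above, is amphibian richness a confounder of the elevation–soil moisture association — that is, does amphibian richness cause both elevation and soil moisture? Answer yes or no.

Amphibian richness has a causal path to elevation (amphibian richness → litter depth → invasive grass cover → road proximity → elevation) and to soil moisture (amphibian richness → deer population → wildfire frequency → soil moisture), so it is a common cause of both — a confounder.

yes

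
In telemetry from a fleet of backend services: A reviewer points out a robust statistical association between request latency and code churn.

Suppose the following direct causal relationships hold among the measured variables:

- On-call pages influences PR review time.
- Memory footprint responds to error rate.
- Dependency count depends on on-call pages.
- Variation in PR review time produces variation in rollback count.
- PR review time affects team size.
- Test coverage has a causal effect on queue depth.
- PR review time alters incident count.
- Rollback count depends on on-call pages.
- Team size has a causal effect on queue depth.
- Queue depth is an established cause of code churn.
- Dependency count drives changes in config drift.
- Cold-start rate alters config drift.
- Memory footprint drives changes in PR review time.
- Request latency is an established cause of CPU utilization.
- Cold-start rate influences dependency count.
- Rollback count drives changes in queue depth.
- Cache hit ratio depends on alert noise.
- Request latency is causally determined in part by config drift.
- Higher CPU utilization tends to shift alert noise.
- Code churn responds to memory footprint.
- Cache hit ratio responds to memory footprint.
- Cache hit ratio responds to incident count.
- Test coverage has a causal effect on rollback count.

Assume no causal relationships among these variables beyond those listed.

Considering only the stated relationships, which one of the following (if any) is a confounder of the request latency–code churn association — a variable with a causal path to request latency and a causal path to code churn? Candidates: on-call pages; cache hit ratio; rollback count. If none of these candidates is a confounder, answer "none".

on-call pages

On-call pages causes request latency (on-call pages → dependency count → config drift → request latency) and also causes code churn (on-call pages → rollback count → queue depth → code churn); it is a common cause of both.
Each of the other candidates lacks a causal path to at least one of request latency and code churn, so they do not confound the relationship.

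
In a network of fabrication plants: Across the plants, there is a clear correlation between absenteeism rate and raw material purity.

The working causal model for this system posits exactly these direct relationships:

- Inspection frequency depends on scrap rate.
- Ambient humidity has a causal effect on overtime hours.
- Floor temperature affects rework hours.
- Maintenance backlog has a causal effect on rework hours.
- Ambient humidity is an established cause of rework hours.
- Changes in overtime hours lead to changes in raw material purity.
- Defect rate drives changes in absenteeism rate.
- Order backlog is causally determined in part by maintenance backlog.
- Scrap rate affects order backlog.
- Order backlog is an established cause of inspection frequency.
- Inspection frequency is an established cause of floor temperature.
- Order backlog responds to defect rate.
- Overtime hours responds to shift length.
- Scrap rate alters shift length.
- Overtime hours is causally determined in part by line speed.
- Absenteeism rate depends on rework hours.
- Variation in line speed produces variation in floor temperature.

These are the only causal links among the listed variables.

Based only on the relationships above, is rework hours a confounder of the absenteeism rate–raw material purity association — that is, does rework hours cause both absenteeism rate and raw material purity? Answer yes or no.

Rework hours has no stated causal path to raw material purity. A confounder must cause both variables, so rework hours does not qualify.

no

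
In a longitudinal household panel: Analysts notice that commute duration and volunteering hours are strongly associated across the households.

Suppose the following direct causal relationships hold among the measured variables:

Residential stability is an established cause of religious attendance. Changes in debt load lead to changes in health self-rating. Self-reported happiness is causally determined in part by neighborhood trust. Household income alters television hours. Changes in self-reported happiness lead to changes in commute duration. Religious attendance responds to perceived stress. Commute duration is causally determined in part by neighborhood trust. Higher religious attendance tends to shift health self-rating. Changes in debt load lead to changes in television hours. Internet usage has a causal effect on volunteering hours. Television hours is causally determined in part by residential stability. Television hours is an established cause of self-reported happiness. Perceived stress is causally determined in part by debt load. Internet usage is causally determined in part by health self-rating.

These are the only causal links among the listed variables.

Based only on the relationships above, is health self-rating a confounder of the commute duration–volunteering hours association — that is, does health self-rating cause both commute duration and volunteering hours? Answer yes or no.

no

Health self-rating has no stated causal path to commute duration. A confounder must cause both variables, so health self-rating does not qualify.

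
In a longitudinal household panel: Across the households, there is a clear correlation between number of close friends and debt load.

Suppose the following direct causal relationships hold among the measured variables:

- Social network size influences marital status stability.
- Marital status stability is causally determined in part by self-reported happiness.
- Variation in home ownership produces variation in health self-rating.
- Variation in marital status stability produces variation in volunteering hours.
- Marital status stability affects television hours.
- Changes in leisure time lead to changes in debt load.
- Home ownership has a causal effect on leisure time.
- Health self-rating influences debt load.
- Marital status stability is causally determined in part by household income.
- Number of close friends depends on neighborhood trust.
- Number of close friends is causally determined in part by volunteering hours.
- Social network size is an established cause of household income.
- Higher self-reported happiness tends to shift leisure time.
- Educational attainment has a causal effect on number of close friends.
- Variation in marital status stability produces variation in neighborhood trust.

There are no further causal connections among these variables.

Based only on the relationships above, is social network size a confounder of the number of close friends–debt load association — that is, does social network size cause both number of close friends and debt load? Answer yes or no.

Social network size has no stated causal path to debt load. A confounder must cause both variables, so social network size does not qualify.

no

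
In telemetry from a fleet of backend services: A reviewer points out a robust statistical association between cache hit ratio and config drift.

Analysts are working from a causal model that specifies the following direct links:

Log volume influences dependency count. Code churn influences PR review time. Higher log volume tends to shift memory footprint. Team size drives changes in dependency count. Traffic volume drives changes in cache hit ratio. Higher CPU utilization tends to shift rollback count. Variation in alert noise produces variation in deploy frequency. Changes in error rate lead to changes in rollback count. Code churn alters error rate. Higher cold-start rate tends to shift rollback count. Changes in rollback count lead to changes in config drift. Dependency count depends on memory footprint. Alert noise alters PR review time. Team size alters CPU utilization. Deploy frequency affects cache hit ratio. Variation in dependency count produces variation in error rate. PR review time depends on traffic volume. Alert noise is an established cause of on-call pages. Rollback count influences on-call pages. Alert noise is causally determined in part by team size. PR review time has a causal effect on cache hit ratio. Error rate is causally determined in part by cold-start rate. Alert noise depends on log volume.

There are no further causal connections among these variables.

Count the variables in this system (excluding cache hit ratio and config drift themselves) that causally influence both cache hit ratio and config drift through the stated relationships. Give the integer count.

The common causes are: code churn (to cache hit ratio via code churn → PR review time → cache hit ratio; to config drift via code churn → error rate → rollback count → config drift); log volume (to cache hit ratio via log volume → alert noise → deploy frequency → cache hit ratio; to config drift via log volume → dependency count → error rate → rollback count → config drift); team size (to cache hit ratio via team size → alert noise → deploy frequency → cache hit ratio; to config drift via team size → CPU utilization → rollback count → config drift).
Every other variable lacks a causal path to at least one of cache hit ratio and config drift.

3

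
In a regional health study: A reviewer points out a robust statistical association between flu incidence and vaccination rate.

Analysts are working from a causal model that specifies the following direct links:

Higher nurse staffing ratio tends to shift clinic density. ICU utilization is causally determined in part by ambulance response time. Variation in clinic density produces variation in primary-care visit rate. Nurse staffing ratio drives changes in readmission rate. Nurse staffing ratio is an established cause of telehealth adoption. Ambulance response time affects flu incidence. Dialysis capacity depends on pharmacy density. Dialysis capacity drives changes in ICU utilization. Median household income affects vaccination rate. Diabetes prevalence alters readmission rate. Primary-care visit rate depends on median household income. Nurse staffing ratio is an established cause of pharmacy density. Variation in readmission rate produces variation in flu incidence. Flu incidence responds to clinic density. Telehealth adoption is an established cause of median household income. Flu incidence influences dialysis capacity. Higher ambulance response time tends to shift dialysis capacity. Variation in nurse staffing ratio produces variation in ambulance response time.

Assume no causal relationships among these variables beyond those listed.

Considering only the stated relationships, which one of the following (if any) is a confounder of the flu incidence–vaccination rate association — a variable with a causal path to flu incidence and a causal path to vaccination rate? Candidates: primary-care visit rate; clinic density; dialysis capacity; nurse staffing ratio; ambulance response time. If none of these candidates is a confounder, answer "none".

Nurse staffing ratio causes flu incidence (nurse staffing ratio → clinic density → flu incidence) and also causes vaccination rate (nurse staffing ratio → telehealth adoption → median household income → vaccination rate); it is a common cause of both.
Each of the other candidates lacks a causal path to at least one of flu incidence and vaccination rate, so they do not confound the relationship.

nurse staffing ratio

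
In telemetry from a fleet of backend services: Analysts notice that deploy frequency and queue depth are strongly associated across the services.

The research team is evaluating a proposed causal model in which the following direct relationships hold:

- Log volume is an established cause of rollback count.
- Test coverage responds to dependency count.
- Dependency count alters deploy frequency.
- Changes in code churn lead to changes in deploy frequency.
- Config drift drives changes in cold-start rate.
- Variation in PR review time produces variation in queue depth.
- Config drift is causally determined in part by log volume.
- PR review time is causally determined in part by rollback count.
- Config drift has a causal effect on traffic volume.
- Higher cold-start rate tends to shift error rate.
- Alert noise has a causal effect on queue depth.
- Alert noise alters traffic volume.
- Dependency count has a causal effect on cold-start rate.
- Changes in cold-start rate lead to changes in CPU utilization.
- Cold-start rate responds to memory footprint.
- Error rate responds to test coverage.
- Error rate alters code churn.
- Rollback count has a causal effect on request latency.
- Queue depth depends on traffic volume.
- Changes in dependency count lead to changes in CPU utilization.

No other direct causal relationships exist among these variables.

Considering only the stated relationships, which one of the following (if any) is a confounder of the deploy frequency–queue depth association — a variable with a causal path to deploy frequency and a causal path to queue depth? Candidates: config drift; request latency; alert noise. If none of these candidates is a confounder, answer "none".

config drift

Config drift causes deploy frequency (config drift → cold-start rate → error rate → code churn → deploy frequency) and also causes queue depth (config drift → traffic volume → queue depth); it is a common cause of both.
Each of the other candidates lacks a causal path to at least one of deploy frequency and queue depth, so they do not confound the relationship.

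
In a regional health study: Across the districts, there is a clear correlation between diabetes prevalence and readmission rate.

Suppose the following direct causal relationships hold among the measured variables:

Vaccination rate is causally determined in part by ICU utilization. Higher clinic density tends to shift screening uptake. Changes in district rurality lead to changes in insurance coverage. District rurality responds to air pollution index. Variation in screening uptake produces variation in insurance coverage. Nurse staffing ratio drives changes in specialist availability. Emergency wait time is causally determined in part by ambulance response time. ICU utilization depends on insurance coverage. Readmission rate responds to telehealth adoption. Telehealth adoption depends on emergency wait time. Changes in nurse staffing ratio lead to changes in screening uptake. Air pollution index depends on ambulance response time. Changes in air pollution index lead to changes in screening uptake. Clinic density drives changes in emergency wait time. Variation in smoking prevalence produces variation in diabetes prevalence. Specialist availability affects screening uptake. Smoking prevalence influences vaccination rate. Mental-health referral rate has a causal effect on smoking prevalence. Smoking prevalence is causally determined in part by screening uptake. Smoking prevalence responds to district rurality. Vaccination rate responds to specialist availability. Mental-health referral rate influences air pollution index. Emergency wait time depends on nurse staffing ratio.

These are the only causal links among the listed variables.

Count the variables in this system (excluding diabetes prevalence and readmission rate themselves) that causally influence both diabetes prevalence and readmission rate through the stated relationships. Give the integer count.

3

The common causes are: ambulance response time (to diabetes prevalence via ambulance response time → air pollution index → district rurality → smoking prevalence → diabetes prevalence; to readmission rate via ambulance response time → emergency wait time → telehealth adoption → readmission rate); clinic density (to diabetes prevalence via clinic density → screening uptake → smoking prevalence → diabetes prevalence; to readmission rate via clinic density → emergency wait time → telehealth adoption → readmission rate); nurse staffing ratio (to diabetes prevalence via nurse staffing ratio → screening uptake → smoking prevalence → diabetes prevalence; to readmission rate via nurse staffing ratio → emergency wait time → telehealth adoption → readmission rate).
Every other variable lacks a causal path to at least one of diabetes prevalence and readmission rate.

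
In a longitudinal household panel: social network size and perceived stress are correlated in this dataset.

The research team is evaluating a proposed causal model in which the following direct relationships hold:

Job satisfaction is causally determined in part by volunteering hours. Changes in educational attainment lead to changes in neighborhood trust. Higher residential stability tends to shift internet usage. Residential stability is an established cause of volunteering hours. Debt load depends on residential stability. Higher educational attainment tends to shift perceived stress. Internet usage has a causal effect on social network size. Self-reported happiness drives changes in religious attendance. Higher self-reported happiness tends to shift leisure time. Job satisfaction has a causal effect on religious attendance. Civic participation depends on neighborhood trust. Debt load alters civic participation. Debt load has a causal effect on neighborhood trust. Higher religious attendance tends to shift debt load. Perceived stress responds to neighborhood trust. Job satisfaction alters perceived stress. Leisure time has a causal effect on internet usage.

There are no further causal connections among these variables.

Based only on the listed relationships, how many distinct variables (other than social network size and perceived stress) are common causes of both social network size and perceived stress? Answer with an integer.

2

The common causes are: residential stability (to social network size via residential stability → internet usage → social network size; to perceived stress via residential stability → volunteering hours → job satisfaction → perceived stress); self-reported happiness (to social network size via self-reported happiness → leisure time → internet usage → social network size; to perceived stress via self-reported happiness → religious attendance → debt load → neighborhood trust → perceived stress).
Every other variable lacks a causal path to at least one of social network size and perceived stress.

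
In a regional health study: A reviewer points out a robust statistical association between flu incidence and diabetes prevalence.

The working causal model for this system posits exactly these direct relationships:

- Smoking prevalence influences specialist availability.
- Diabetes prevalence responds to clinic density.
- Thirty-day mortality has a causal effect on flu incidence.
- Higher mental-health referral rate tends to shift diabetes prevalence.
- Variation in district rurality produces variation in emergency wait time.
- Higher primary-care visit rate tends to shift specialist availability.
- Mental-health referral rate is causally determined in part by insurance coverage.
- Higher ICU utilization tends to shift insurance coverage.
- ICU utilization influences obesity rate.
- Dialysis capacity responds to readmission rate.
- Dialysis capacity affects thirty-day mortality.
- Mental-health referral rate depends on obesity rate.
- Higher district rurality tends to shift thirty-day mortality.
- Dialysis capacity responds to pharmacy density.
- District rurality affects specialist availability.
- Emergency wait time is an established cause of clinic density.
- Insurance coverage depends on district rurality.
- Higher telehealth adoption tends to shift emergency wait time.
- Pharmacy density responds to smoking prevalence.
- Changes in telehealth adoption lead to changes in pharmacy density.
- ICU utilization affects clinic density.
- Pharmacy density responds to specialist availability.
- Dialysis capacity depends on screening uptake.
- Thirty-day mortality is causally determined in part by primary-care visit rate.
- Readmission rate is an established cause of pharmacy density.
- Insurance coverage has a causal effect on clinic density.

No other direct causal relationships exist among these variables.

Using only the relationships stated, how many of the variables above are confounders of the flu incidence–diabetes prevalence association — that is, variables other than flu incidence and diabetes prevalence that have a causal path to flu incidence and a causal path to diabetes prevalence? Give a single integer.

The common causes are: district rurality (to flu incidence via district rurality → thirty-day mortality → flu incidence; to diabetes prevalence via district rurality → emergency wait time → clinic density → diabetes prevalence); telehealth adoption (to flu incidence via telehealth adoption → pharmacy density → dialysis capacity → thirty-day mortality → flu incidence; to diabetes prevalence via telehealth adoption → emergency wait time → clinic density → diabetes prevalence).
Every other variable lacks a causal path to at least one of flu incidence and diabetes prevalence.

2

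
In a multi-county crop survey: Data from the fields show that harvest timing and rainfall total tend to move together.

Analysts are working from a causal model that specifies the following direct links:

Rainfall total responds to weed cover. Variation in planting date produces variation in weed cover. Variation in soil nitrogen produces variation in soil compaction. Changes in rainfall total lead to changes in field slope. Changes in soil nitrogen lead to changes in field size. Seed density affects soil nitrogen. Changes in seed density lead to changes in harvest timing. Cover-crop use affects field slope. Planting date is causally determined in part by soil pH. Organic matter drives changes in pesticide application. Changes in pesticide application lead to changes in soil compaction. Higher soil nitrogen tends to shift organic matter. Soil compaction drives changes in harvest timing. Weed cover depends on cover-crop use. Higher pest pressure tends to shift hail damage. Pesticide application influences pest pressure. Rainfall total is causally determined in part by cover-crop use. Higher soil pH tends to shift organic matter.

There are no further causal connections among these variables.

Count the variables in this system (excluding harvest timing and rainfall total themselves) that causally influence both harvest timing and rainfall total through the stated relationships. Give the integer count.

The common causes are: soil pH (to harvest timing via soil pH → organic matter → pesticide application → soil compaction → harvest timing; to rainfall total via soil pH → planting date → weed cover → rainfall total).
Every other variable lacks a causal path to at least one of harvest timing and rainfall total.

1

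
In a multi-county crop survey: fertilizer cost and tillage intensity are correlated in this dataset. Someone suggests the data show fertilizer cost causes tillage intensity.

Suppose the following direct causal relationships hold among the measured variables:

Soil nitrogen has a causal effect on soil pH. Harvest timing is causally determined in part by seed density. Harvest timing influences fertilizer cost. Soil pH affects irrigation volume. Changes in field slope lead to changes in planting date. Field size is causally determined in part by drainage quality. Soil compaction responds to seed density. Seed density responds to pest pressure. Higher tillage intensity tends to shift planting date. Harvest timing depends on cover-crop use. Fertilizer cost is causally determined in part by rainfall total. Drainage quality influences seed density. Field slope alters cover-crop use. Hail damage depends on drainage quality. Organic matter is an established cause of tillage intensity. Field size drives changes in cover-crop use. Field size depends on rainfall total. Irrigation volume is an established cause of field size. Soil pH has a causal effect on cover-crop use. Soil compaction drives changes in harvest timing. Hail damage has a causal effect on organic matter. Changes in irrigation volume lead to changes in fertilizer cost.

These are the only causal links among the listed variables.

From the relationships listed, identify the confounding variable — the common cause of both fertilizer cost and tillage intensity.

Drainage quality has a causal path to fertilizer cost (drainage quality → seed density → harvest timing → fertilizer cost) and a separate causal path to tillage intensity (drainage quality → hail damage → organic matter → tillage intensity), so it is a common cause of both.
No stated relationship gives fertilizer cost a causal route to tillage intensity, so the correlation is explained by the shared upstream cause rather than a direct effect.

drainage quality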